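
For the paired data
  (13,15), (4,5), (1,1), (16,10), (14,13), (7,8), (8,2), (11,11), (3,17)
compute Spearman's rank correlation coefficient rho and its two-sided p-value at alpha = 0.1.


Step 1: Rank x and y separately (midranks; no ties here).
rank(x): 13->7, 4->3, 1->1, 16->9, 14->8, 7->4, 8->5, 11->6, 3->2
rank(y): 15->8, 5->3, 1->1, 10->5, 13->7, 8->4, 2->2, 11->6, 17->9
Step 2: d_i = R_x(i) - R_y(i); compute d_i^2.
  (7-8)^2=1, (3-3)^2=0, (1-1)^2=0, (9-5)^2=16, (8-7)^2=1, (4-4)^2=0, (5-2)^2=9, (6-6)^2=0, (2-9)^2=49
sum(d^2) = 76.
Step 3: rho = 1 - 6*76 / (9*(9^2 - 1)) = 1 - 456/720 = 0.366667.
Step 4: Under H0, t = rho * sqrt((n-2)/(1-rho^2)) = 1.0427 ~ t(7).
Step 5: Two-sided p-value from the t-distribution with 7 df = 0.331740.
Step 6: alpha = 0.1. fail to reject H0.

rho = 0.3667, p = 0.331740, fail to reject H0 at alpha = 0.1.


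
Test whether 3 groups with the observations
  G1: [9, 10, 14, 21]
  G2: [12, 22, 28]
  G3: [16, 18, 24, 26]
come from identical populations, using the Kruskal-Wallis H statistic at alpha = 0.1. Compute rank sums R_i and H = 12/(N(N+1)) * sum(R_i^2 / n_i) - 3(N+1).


Step 1: Combine all N = 11 observations and assign midranks.
sorted (value, group, rank): (9,G1,1), (10,G1,2), (12,G2,3), (14,G1,4), (16,G3,5), (18,G3,6), (21,G1,7), (22,G2,8), (24,G3,9), (26,G3,10), (28,G2,11)
Step 2: Sum ranks within each group.
R_1 = 14 (n_1 = 4)
R_2 = 22 (n_2 = 3)
R_3 = 30 (n_3 = 4)
Step 3: H = 12/(N(N+1)) * sum(R_i^2/n_i) - 3(N+1)
     = 12/(11*12) * (14^2/4 + 22^2/3 + 30^2/4) - 3*12
     = 0.090909 * 435.333 - 36
     = 3.575758.
Step 4: No ties, so H is used without correction.
Step 5: Under H0, H ~ chi^2(2); p-value = 0.167315.
Step 6: alpha = 0.1. fail to reject H0.

H = 3.5758, df = 2, p = 0.167315, fail to reject H0.


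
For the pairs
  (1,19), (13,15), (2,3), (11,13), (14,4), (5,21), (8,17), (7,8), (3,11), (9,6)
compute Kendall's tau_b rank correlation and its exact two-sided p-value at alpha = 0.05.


Step 1: Enumerate the 45 unordered pairs (i,j) with i<j and classify each by sign(x_j-x_i) * sign(y_j-y_i).
  (1,2):dx=+12,dy=-4->D; (1,3):dx=+1,dy=-16->D; (1,4):dx=+10,dy=-6->D; (1,5):dx=+13,dy=-15->D
  (1,6):dx=+4,dy=+2->C; (1,7):dx=+7,dy=-2->D; (1,8):dx=+6,dy=-11->D; (1,9):dx=+2,dy=-8->D
  (1,10):dx=+8,dy=-13->D; (2,3):dx=-11,dy=-12->C; (2,4):dx=-2,dy=-2->C; (2,5):dx=+1,dy=-11->D
  (2,6):dx=-8,dy=+6->D; (2,7):dx=-5,dy=+2->D; (2,8):dx=-6,dy=-7->C; (2,9):dx=-10,dy=-4->C
  (2,10):dx=-4,dy=-9->C; (3,4):dx=+9,dy=+10->C; (3,5):dx=+12,dy=+1->C; (3,6):dx=+3,dy=+18->C
  (3,7):dx=+6,dy=+14->C; (3,8):dx=+5,dy=+5->C; (3,9):dx=+1,dy=+8->C; (3,10):dx=+7,dy=+3->C
  (4,5):dx=+3,dy=-9->D; (4,6):dx=-6,dy=+8->D; (4,7):dx=-3,dy=+4->D; (4,8):dx=-4,dy=-5->C
  (4,9):dx=-8,dy=-2->C; (4,10):dx=-2,dy=-7->C; (5,6):dx=-9,dy=+17->D; (5,7):dx=-6,dy=+13->D
  (5,8):dx=-7,dy=+4->D; (5,9):dx=-11,dy=+7->D; (5,10):dx=-5,dy=+2->D; (6,7):dx=+3,dy=-4->D
  (6,8):dx=+2,dy=-13->D; (6,9):dx=-2,dy=-10->C; (6,10):dx=+4,dy=-15->D; (7,8):dx=-1,dy=-9->C
  (7,9):dx=-5,dy=-6->C; (7,10):dx=+1,dy=-11->D; (8,9):dx=-4,dy=+3->D; (8,10):dx=+2,dy=-2->D
  (9,10):dx=+6,dy=-5->D
Step 2: C = 19, D = 26, total pairs = 45.
Step 3: tau = (C - D)/(n(n-1)/2) = (19 - 26)/45 = -0.155556.
Step 4: Exact two-sided p-value (enumerate n! = 3628800 permutations of y under H0): p = 0.600654.
Step 5: alpha = 0.05. fail to reject H0.

tau_b = -0.1556 (C=19, D=26), p = 0.600654, fail to reject H0.


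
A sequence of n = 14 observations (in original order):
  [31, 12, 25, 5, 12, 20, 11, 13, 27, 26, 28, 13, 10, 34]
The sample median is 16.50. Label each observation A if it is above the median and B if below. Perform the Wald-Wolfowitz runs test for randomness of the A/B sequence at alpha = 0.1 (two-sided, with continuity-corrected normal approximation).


Step 1: Compute median = 16.50; label A = above, B = below.
Labels in order: ABABBABBAAABBA  (n_A = 7, n_B = 7)
Step 2: Count runs R = 9.
Step 3: Under H0 (random ordering), E[R] = 2*n_A*n_B/(n_A+n_B) + 1 = 2*7*7/14 + 1 = 8.0000.
        Var[R] = 2*n_A*n_B*(2*n_A*n_B - n_A - n_B) / ((n_A+n_B)^2 * (n_A+n_B-1)) = 8232/2548 = 3.2308.
        SD[R] = 1.7974.
Step 4: Continuity-corrected z = (R - 0.5 - E[R]) / SD[R] = (9 - 0.5 - 8.0000) / 1.7974 = 0.2782.
Step 5: Two-sided p-value via normal approximation = 2*(1 - Phi(|z|)) = 0.780879.
Step 6: alpha = 0.1. fail to reject H0.

R = 9, z = 0.2782, p = 0.780879, fail to reject H0.


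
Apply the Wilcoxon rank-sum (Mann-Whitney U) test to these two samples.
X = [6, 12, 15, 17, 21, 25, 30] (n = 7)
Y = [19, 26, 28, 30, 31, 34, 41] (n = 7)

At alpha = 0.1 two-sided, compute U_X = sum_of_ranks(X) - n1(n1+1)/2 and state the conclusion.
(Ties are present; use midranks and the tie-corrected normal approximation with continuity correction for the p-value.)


Step 1: Combine and sort all 14 observations; assign midranks.
sorted (value, group): (6,X), (12,X), (15,X), (17,X), (19,Y), (21,X), (25,X), (26,Y), (28,Y), (30,X), (30,Y), (31,Y), (34,Y), (41,Y)
ranks: 6->1, 12->2, 15->3, 17->4, 19->5, 21->6, 25->7, 26->8, 28->9, 30->10.5, 30->10.5, 31->12, 34->13, 41->14
Step 2: Rank sum for X: R1 = 1 + 2 + 3 + 4 + 6 + 7 + 10.5 = 33.5.
Step 3: U_X = R1 - n1(n1+1)/2 = 33.5 - 7*8/2 = 33.5 - 28 = 5.5.
       U_Y = n1*n2 - U_X = 49 - 5.5 = 43.5.
Step 4: Ties are present, so use the tie-corrected normal approximation (with continuity correction) for the p-value.
Step 5: p-value = 0.017960; compare to alpha = 0.1. reject H0.

U_X = 5.5, p = 0.017960, reject H0 at alpha = 0.1.


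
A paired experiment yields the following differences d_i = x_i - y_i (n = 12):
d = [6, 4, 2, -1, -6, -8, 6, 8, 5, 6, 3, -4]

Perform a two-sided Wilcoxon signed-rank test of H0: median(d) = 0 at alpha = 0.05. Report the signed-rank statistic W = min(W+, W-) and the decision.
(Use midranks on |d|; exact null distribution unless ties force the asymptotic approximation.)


Step 1: Drop any zero differences (none here) and take |d_i|.
|d| = [6, 4, 2, 1, 6, 8, 6, 8, 5, 6, 3, 4]
Step 2: Midrank |d_i| (ties get averaged ranks).
ranks: |6|->8.5, |4|->4.5, |2|->2, |1|->1, |6|->8.5, |8|->11.5, |6|->8.5, |8|->11.5, |5|->6, |6|->8.5, |3|->3, |4|->4.5
Step 3: Attach original signs; sum ranks with positive sign and with negative sign.
W+ = 8.5 + 4.5 + 2 + 8.5 + 11.5 + 6 + 8.5 + 3 = 52.5
W- = 1 + 8.5 + 11.5 + 4.5 = 25.5
(Check: W+ + W- = 78 should equal n(n+1)/2 = 78.)
Step 4: Test statistic W = min(W+, W-) = 25.5.
Step 5: Ties in |d|, so use the tie-corrected normal approximation.
        E[W] = n(n+1)/4 = 12*13/4 = 39.
        Tie groups: |d|=4 (t=2), |d|=6 (t=4), |d|=8 (t=2); sum(t^3 - t) = 72.
        Var[W] = n(n+1)(2n+1)/24 - sum(t^3-t)/48 = 3900/24 - 72/48 = 161.
        z = (W - E[W]) / sqrt(Var[W]) = (25.5 - 39) / 12.6886 = -1.0639.
        Two-sided p = 2*Phi(z) = 0.287352.
Step 6: alpha = 0.05. fail to reject H0.

W+ = 52.5, W- = 25.5, W = min = 25.5, p = 0.287352, fail to reject H0.


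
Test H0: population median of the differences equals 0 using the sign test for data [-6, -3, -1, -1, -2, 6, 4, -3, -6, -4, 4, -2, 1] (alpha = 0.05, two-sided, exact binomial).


Step 1: Discard zero differences. Original n = 13; n_eff = number of nonzero differences = 13.
Nonzero differences (with sign): -6, -3, -1, -1, -2, +6, +4, -3, -6, -4, +4, -2, +1
Step 2: Count signs: positive = 4, negative = 9.
Step 3: Under H0: P(positive) = 0.5, so the number of positives S ~ Bin(13, 0.5).
Step 4: Two-sided exact p-value = sum of Bin(13,0.5) probabilities at or below the observed probability = 0.266846.
Step 5: alpha = 0.05. fail to reject H0.

n_eff = 13, pos = 4, neg = 9, p = 0.266846, fail to reject H0.


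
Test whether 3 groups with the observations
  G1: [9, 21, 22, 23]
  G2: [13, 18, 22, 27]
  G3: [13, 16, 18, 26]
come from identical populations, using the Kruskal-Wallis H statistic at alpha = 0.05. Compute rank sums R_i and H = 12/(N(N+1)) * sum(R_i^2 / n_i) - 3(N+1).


Step 1: Combine all N = 12 observations and assign midranks.
sorted (value, group, rank): (9,G1,1), (13,G2,2.5), (13,G3,2.5), (16,G3,4), (18,G2,5.5), (18,G3,5.5), (21,G1,7), (22,G1,8.5), (22,G2,8.5), (23,G1,10), (26,G3,11), (27,G2,12)
Step 2: Sum ranks within each group.
R_1 = 26.5 (n_1 = 4)
R_2 = 28.5 (n_2 = 4)
R_3 = 23 (n_3 = 4)
Step 3: H = 12/(N(N+1)) * sum(R_i^2/n_i) - 3(N+1)
     = 12/(12*13) * (26.5^2/4 + 28.5^2/4 + 23^2/4) - 3*13
     = 0.076923 * 510.875 - 39
     = 0.298077.
Step 4: Ties present; correction factor C = 1 - 18/(12^3 - 12) = 0.989510. Corrected H = 0.298077 / 0.989510 = 0.301237.
Step 5: Under H0, H ~ chi^2(2); p-value = 0.860176.
Step 6: alpha = 0.05. fail to reject H0.

H = 0.3012, df = 2, p = 0.860176, fail to reject H0.


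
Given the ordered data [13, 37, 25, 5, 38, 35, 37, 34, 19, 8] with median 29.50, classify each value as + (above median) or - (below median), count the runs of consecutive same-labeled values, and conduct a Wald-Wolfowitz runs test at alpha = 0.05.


Step 1: Compute median = 29.50; label A = above, B = below.
Labels in order: BABBAAAABB  (n_A = 5, n_B = 5)
Step 2: Count runs R = 5.
Step 3: Under H0 (random ordering), E[R] = 2*n_A*n_B/(n_A+n_B) + 1 = 2*5*5/10 + 1 = 6.0000.
        Var[R] = 2*n_A*n_B*(2*n_A*n_B - n_A - n_B) / ((n_A+n_B)^2 * (n_A+n_B-1)) = 2000/900 = 2.2222.
        SD[R] = 1.4907.
Step 4: Continuity-corrected z = (R + 0.5 - E[R]) / SD[R] = (5 + 0.5 - 6.0000) / 1.4907 = -0.3354.
Step 5: Two-sided p-value via normal approximation = 2*(1 - Phi(|z|)) = 0.737316.
Step 6: alpha = 0.05. fail to reject H0.

R = 5, z = -0.3354, p = 0.737316, fail to reject H0.


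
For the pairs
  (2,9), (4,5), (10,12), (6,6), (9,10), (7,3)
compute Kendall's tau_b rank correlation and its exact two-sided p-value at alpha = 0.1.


Step 1: Enumerate the 15 unordered pairs (i,j) with i<j and classify each by sign(x_j-x_i) * sign(y_j-y_i).
  (1,2):dx=+2,dy=-4->D; (1,3):dx=+8,dy=+3->C; (1,4):dx=+4,dy=-3->D; (1,5):dx=+7,dy=+1->C
  (1,6):dx=+5,dy=-6->D; (2,3):dx=+6,dy=+7->C; (2,4):dx=+2,dy=+1->C; (2,5):dx=+5,dy=+5->C
  (2,6):dx=+3,dy=-2->D; (3,4):dx=-4,dy=-6->C; (3,5):dx=-1,dy=-2->C; (3,6):dx=-3,dy=-9->C
  (4,5):dx=+3,dy=+4->C; (4,6):dx=+1,dy=-3->D; (5,6):dx=-2,dy=-7->C
Step 2: C = 10, D = 5, total pairs = 15.
Step 3: tau = (C - D)/(n(n-1)/2) = (10 - 5)/15 = 0.333333.
Step 4: Exact two-sided p-value (enumerate n! = 720 permutations of y under H0): p = 0.469444.
Step 5: alpha = 0.1. fail to reject H0.

tau_b = 0.3333 (C=10, D=5), p = 0.469444, fail to reject H0.


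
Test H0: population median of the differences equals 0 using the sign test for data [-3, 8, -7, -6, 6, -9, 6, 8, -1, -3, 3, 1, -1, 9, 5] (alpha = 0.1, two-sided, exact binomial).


Step 1: Discard zero differences. Original n = 15; n_eff = number of nonzero differences = 15.
Nonzero differences (with sign): -3, +8, -7, -6, +6, -9, +6, +8, -1, -3, +3, +1, -1, +9, +5
Step 2: Count signs: positive = 8, negative = 7.
Step 3: Under H0: P(positive) = 0.5, so the number of positives S ~ Bin(15, 0.5).
Step 4: Two-sided exact p-value = sum of Bin(15,0.5) probabilities at or below the observed probability = 1.000000.
Step 5: alpha = 0.1. fail to reject H0.

n_eff = 15, pos = 8, neg = 7, p = 1.000000, fail to reject H0.


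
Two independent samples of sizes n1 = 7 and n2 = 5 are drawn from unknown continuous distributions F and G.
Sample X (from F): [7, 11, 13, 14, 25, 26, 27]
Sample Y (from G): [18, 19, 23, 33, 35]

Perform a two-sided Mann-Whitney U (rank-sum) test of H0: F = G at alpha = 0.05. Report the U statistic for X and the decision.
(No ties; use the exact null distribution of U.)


Step 1: Combine and sort all 12 observations; assign midranks.
sorted (value, group): (7,X), (11,X), (13,X), (14,X), (18,Y), (19,Y), (23,Y), (25,X), (26,X), (27,X), (33,Y), (35,Y)
ranks: 7->1, 11->2, 13->3, 14->4, 18->5, 19->6, 23->7, 25->8, 26->9, 27->10, 33->11, 35->12
Step 2: Rank sum for X: R1 = 1 + 2 + 3 + 4 + 8 + 9 + 10 = 37.
Step 3: U_X = R1 - n1(n1+1)/2 = 37 - 7*8/2 = 37 - 28 = 9.
       U_Y = n1*n2 - U_X = 35 - 9 = 26.
Step 4: No ties, so the exact null distribution of U (based on enumerating the C(12,7) = 792 equally likely rank assignments) gives the two-sided p-value.
Step 5: p-value = 0.202020; compare to alpha = 0.05. fail to reject H0.

U_X = 9, p = 0.202020, fail to reject H0 at alpha = 0.05.


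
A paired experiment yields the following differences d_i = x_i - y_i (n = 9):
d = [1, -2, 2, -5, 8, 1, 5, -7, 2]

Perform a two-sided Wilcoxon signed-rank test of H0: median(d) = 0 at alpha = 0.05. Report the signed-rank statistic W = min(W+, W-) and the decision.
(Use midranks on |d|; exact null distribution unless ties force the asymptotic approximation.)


Step 1: Drop any zero differences (none here) and take |d_i|.
|d| = [1, 2, 2, 5, 8, 1, 5, 7, 2]
Step 2: Midrank |d_i| (ties get averaged ranks).
ranks: |1|->1.5, |2|->4, |2|->4, |5|->6.5, |8|->9, |1|->1.5, |5|->6.5, |7|->8, |2|->4
Step 3: Attach original signs; sum ranks with positive sign and with negative sign.
W+ = 1.5 + 4 + 9 + 1.5 + 6.5 + 4 = 26.5
W- = 4 + 6.5 + 8 = 18.5
(Check: W+ + W- = 45 should equal n(n+1)/2 = 45.)
Step 4: Test statistic W = min(W+, W-) = 18.5.
Step 5: Ties in |d|, so use the tie-corrected normal approximation.
        E[W] = n(n+1)/4 = 9*10/4 = 22.5.
        Tie groups: |d|=1 (t=2), |d|=2 (t=3), |d|=5 (t=2); sum(t^3 - t) = 36.
        Var[W] = n(n+1)(2n+1)/24 - sum(t^3-t)/48 = 1710/24 - 36/48 = 70.5.
        z = (W - E[W]) / sqrt(Var[W]) = (18.5 - 22.5) / 8.3964 = -0.4764.
        Two-sided p = 2*Phi(z) = 0.633794.
Step 6: alpha = 0.05. fail to reject H0.

W+ = 26.5, W- = 18.5, W = min = 18.5, p = 0.633794, fail to reject H0.


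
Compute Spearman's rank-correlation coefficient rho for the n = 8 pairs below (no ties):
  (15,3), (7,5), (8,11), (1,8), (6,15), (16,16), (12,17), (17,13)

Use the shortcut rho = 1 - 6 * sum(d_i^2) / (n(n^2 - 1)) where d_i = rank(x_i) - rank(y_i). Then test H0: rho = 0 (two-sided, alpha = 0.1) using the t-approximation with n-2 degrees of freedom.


Step 1: Rank x and y separately (midranks; no ties here).
rank(x): 15->6, 7->3, 8->4, 1->1, 6->2, 16->7, 12->5, 17->8
rank(y): 3->1, 5->2, 11->4, 8->3, 15->6, 16->7, 17->8, 13->5
Step 2: d_i = R_x(i) - R_y(i); compute d_i^2.
  (6-1)^2=25, (3-2)^2=1, (4-4)^2=0, (1-3)^2=4, (2-6)^2=16, (7-7)^2=0, (5-8)^2=9, (8-5)^2=9
sum(d^2) = 64.
Step 3: rho = 1 - 6*64 / (8*(8^2 - 1)) = 1 - 384/504 = 0.238095.
Step 4: Under H0, t = rho * sqrt((n-2)/(1-rho^2)) = 0.6005 ~ t(6).
Step 5: Two-sided p-value from the t-distribution with 6 df = 0.570156.
Step 6: alpha = 0.1. fail to reject H0.

rho = 0.2381, p = 0.570156, fail to reject H0 at alpha = 0.1.


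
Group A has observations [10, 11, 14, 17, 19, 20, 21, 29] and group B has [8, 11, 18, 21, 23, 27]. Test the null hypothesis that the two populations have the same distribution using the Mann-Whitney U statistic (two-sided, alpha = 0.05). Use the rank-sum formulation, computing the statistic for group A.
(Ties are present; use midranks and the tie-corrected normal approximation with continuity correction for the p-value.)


Step 1: Combine and sort all 14 observations; assign midranks.
sorted (value, group): (8,Y), (10,X), (11,X), (11,Y), (14,X), (17,X), (18,Y), (19,X), (20,X), (21,X), (21,Y), (23,Y), (27,Y), (29,X)
ranks: 8->1, 10->2, 11->3.5, 11->3.5, 14->5, 17->6, 18->7, 19->8, 20->9, 21->10.5, 21->10.5, 23->12, 27->13, 29->14
Step 2: Rank sum for X: R1 = 2 + 3.5 + 5 + 6 + 8 + 9 + 10.5 + 14 = 58.
Step 3: U_X = R1 - n1(n1+1)/2 = 58 - 8*9/2 = 58 - 36 = 22.
       U_Y = n1*n2 - U_X = 48 - 22 = 26.
Step 4: Ties are present, so use the tie-corrected normal approximation (with continuity correction) for the p-value.
Step 5: p-value = 0.846116; compare to alpha = 0.05. fail to reject H0.

U_X = 22, p = 0.846116, fail to reject H0 at alpha = 0.05.


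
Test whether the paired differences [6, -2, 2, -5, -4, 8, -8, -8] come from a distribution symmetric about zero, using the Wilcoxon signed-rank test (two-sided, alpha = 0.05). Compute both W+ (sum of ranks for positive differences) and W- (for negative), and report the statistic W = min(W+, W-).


Step 1: Drop any zero differences (none here) and take |d_i|.
|d| = [6, 2, 2, 5, 4, 8, 8, 8]
Step 2: Midrank |d_i| (ties get averaged ranks).
ranks: |6|->5, |2|->1.5, |2|->1.5, |5|->4, |4|->3, |8|->7, |8|->7, |8|->7
Step 3: Attach original signs; sum ranks with positive sign and with negative sign.
W+ = 5 + 1.5 + 7 = 13.5
W- = 1.5 + 4 + 3 + 7 + 7 = 22.5
(Check: W+ + W- = 36 should equal n(n+1)/2 = 36.)
Step 4: Test statistic W = min(W+, W-) = 13.5.
Step 5: Ties in |d|, so use the tie-corrected normal approximation.
        E[W] = n(n+1)/4 = 8*9/4 = 18.
        Tie groups: |d|=2 (t=2), |d|=8 (t=3); sum(t^3 - t) = 30.
        Var[W] = n(n+1)(2n+1)/24 - sum(t^3-t)/48 = 1224/24 - 30/48 = 50.375.
        z = (W - E[W]) / sqrt(Var[W]) = (13.5 - 18) / 7.0975 = -0.6340.
        Two-sided p = 2*Phi(z) = 0.526066.
Step 6: alpha = 0.05. fail to reject H0.

W+ = 13.5, W- = 22.5, W = min = 13.5, p = 0.526066, fail to reject H0.


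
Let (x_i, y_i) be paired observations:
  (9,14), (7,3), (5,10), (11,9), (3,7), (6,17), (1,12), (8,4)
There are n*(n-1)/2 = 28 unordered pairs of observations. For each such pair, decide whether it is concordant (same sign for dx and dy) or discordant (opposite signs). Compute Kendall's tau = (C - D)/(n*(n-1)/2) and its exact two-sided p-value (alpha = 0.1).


Step 1: Enumerate the 28 unordered pairs (i,j) with i<j and classify each by sign(x_j-x_i) * sign(y_j-y_i).
  (1,2):dx=-2,dy=-11->C; (1,3):dx=-4,dy=-4->C; (1,4):dx=+2,dy=-5->D; (1,5):dx=-6,dy=-7->C
  (1,6):dx=-3,dy=+3->D; (1,7):dx=-8,dy=-2->C; (1,8):dx=-1,dy=-10->C; (2,3):dx=-2,dy=+7->D
  (2,4):dx=+4,dy=+6->C; (2,5):dx=-4,dy=+4->D; (2,6):dx=-1,dy=+14->D; (2,7):dx=-6,dy=+9->D
  (2,8):dx=+1,dy=+1->C; (3,4):dx=+6,dy=-1->D; (3,5):dx=-2,dy=-3->C; (3,6):dx=+1,dy=+7->C
  (3,7):dx=-4,dy=+2->D; (3,8):dx=+3,dy=-6->D; (4,5):dx=-8,dy=-2->C; (4,6):dx=-5,dy=+8->D
  (4,7):dx=-10,dy=+3->D; (4,8):dx=-3,dy=-5->C; (5,6):dx=+3,dy=+10->C; (5,7):dx=-2,dy=+5->D
  (5,8):dx=+5,dy=-3->D; (6,7):dx=-5,dy=-5->C; (6,8):dx=+2,dy=-13->D; (7,8):dx=+7,dy=-8->D
Step 2: C = 13, D = 15, total pairs = 28.
Step 3: tau = (C - D)/(n(n-1)/2) = (13 - 15)/28 = -0.071429.
Step 4: Exact two-sided p-value (enumerate n! = 40320 permutations of y under H0): p = 0.904861.
Step 5: alpha = 0.1. fail to reject H0.

tau_b = -0.0714 (C=13, D=15), p = 0.904861, fail to reject H0.


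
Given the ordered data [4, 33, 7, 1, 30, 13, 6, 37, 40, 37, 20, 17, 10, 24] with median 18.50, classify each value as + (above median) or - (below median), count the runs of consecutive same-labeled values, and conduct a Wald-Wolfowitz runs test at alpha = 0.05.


Step 1: Compute median = 18.50; label A = above, B = below.
Labels in order: BABBABBAAAABBA  (n_A = 7, n_B = 7)
Step 2: Count runs R = 8.
Step 3: Under H0 (random ordering), E[R] = 2*n_A*n_B/(n_A+n_B) + 1 = 2*7*7/14 + 1 = 8.0000.
        Var[R] = 2*n_A*n_B*(2*n_A*n_B - n_A - n_B) / ((n_A+n_B)^2 * (n_A+n_B-1)) = 8232/2548 = 3.2308.
        SD[R] = 1.7974.
Step 4: R = E[R], so z = 0 with no continuity correction.
Step 5: Two-sided p-value via normal approximation = 2*(1 - Phi(|z|)) = 1.000000.
Step 6: alpha = 0.05. fail to reject H0.

R = 8, z = 0.0000, p = 1.000000, fail to reject H0.


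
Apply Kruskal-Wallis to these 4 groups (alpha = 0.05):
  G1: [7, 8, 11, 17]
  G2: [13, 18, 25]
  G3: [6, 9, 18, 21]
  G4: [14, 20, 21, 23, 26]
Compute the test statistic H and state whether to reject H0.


Step 1: Combine all N = 16 observations and assign midranks.
sorted (value, group, rank): (6,G3,1), (7,G1,2), (8,G1,3), (9,G3,4), (11,G1,5), (13,G2,6), (14,G4,7), (17,G1,8), (18,G2,9.5), (18,G3,9.5), (20,G4,11), (21,G3,12.5), (21,G4,12.5), (23,G4,14), (25,G2,15), (26,G4,16)
Step 2: Sum ranks within each group.
R_1 = 18 (n_1 = 4)
R_2 = 30.5 (n_2 = 3)
R_3 = 27 (n_3 = 4)
R_4 = 60.5 (n_4 = 5)
Step 3: H = 12/(N(N+1)) * sum(R_i^2/n_i) - 3(N+1)
     = 12/(16*17) * (18^2/4 + 30.5^2/3 + 27^2/4 + 60.5^2/5) - 3*17
     = 0.044118 * 1305.38 - 51
     = 6.590441.
Step 4: Ties present; correction factor C = 1 - 12/(16^3 - 16) = 0.997059. Corrected H = 6.590441 / 0.997059 = 6.609882.
Step 5: Under H0, H ~ chi^2(3); p-value = 0.085428.
Step 6: alpha = 0.05. fail to reject H0.

H = 6.6099, df = 3, p = 0.085428, fail to reject H0.


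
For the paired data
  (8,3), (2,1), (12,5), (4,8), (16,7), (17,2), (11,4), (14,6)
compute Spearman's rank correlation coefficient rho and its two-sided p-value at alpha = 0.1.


Step 1: Rank x and y separately (midranks; no ties here).
rank(x): 8->3, 2->1, 12->5, 4->2, 16->7, 17->8, 11->4, 14->6
rank(y): 3->3, 1->1, 5->5, 8->8, 7->7, 2->2, 4->4, 6->6
Step 2: d_i = R_x(i) - R_y(i); compute d_i^2.
  (3-3)^2=0, (1-1)^2=0, (5-5)^2=0, (2-8)^2=36, (7-7)^2=0, (8-2)^2=36, (4-4)^2=0, (6-6)^2=0
sum(d^2) = 72.
Step 3: rho = 1 - 6*72 / (8*(8^2 - 1)) = 1 - 432/504 = 0.142857.
Step 4: Under H0, t = rho * sqrt((n-2)/(1-rho^2)) = 0.3536 ~ t(6).
Step 5: Two-sided p-value from the t-distribution with 6 df = 0.735765.
Step 6: alpha = 0.1. fail to reject H0.

rho = 0.1429, p = 0.735765, fail to reject H0 at alpha = 0.1.


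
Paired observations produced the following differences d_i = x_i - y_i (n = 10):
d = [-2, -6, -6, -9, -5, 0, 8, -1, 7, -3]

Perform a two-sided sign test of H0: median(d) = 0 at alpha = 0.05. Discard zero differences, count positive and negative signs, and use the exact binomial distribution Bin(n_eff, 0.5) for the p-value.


Step 1: Discard zero differences. Original n = 10; n_eff = number of nonzero differences = 9.
Nonzero differences (with sign): -2, -6, -6, -9, -5, +8, -1, +7, -3
Step 2: Count signs: positive = 2, negative = 7.
Step 3: Under H0: P(positive) = 0.5, so the number of positives S ~ Bin(9, 0.5).
Step 4: Two-sided exact p-value = sum of Bin(9,0.5) probabilities at or below the observed probability = 0.179688.
Step 5: alpha = 0.05. fail to reject H0.

n_eff = 9, pos = 2, neg = 7, p = 0.179688, fail to reject H0.


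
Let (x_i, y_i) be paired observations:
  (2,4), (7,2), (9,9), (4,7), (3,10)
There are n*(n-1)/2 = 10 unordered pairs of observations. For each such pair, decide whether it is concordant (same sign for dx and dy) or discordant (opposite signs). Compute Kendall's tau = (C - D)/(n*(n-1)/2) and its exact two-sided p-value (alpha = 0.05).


Step 1: Enumerate the 10 unordered pairs (i,j) with i<j and classify each by sign(x_j-x_i) * sign(y_j-y_i).
  (1,2):dx=+5,dy=-2->D; (1,3):dx=+7,dy=+5->C; (1,4):dx=+2,dy=+3->C; (1,5):dx=+1,dy=+6->C
  (2,3):dx=+2,dy=+7->C; (2,4):dx=-3,dy=+5->D; (2,5):dx=-4,dy=+8->D; (3,4):dx=-5,dy=-2->C
  (3,5):dx=-6,dy=+1->D; (4,5):dx=-1,dy=+3->D
Step 2: C = 5, D = 5, total pairs = 10.
Step 3: tau = (C - D)/(n(n-1)/2) = (5 - 5)/10 = 0.000000.
Step 4: Exact two-sided p-value (enumerate n! = 120 permutations of y under H0): p = 1.000000.
Step 5: alpha = 0.05. fail to reject H0.

tau_b = 0.0000 (C=5, D=5), p = 1.000000, fail to reject H0.


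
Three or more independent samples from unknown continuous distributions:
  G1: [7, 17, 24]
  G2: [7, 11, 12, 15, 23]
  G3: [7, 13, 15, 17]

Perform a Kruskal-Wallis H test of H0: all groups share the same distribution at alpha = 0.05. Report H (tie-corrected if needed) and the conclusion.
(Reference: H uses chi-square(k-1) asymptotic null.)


Step 1: Combine all N = 12 observations and assign midranks.
sorted (value, group, rank): (7,G1,2), (7,G2,2), (7,G3,2), (11,G2,4), (12,G2,5), (13,G3,6), (15,G2,7.5), (15,G3,7.5), (17,G1,9.5), (17,G3,9.5), (23,G2,11), (24,G1,12)
Step 2: Sum ranks within each group.
R_1 = 23.5 (n_1 = 3)
R_2 = 29.5 (n_2 = 5)
R_3 = 25 (n_3 = 4)
Step 3: H = 12/(N(N+1)) * sum(R_i^2/n_i) - 3(N+1)
     = 12/(12*13) * (23.5^2/3 + 29.5^2/5 + 25^2/4) - 3*13
     = 0.076923 * 514.383 - 39
     = 0.567949.
Step 4: Ties present; correction factor C = 1 - 36/(12^3 - 12) = 0.979021. Corrected H = 0.567949 / 0.979021 = 0.580119.
Step 5: Under H0, H ~ chi^2(2); p-value = 0.748219.
Step 6: alpha = 0.05. fail to reject H0.

H = 0.5801, df = 2, p = 0.748219, fail to reject H0.


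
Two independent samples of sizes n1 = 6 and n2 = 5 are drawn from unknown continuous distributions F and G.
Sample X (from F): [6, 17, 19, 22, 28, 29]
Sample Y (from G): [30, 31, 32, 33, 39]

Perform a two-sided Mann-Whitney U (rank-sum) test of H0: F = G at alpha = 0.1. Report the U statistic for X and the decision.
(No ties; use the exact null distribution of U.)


Step 1: Combine and sort all 11 observations; assign midranks.
sorted (value, group): (6,X), (17,X), (19,X), (22,X), (28,X), (29,X), (30,Y), (31,Y), (32,Y), (33,Y), (39,Y)
ranks: 6->1, 17->2, 19->3, 22->4, 28->5, 29->6, 30->7, 31->8, 32->9, 33->10, 39->11
Step 2: Rank sum for X: R1 = 1 + 2 + 3 + 4 + 5 + 6 = 21.
Step 3: U_X = R1 - n1(n1+1)/2 = 21 - 6*7/2 = 21 - 21 = 0.
       U_Y = n1*n2 - U_X = 30 - 0 = 30.
Step 4: No ties, so the exact null distribution of U (based on enumerating the C(11,6) = 462 equally likely rank assignments) gives the two-sided p-value.
Step 5: p-value = 0.004329; compare to alpha = 0.1. reject H0.

U_X = 0, p = 0.004329, reject H0 at alpha = 0.1.


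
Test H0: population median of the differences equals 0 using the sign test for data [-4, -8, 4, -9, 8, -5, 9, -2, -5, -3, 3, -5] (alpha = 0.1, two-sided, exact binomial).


Step 1: Discard zero differences. Original n = 12; n_eff = number of nonzero differences = 12.
Nonzero differences (with sign): -4, -8, +4, -9, +8, -5, +9, -2, -5, -3, +3, -5
Step 2: Count signs: positive = 4, negative = 8.
Step 3: Under H0: P(positive) = 0.5, so the number of positives S ~ Bin(12, 0.5).
Step 4: Two-sided exact p-value = sum of Bin(12,0.5) probabilities at or below the observed probability = 0.387695.
Step 5: alpha = 0.1. fail to reject H0.

n_eff = 12, pos = 4, neg = 8, p = 0.387695, fail to reject H0.


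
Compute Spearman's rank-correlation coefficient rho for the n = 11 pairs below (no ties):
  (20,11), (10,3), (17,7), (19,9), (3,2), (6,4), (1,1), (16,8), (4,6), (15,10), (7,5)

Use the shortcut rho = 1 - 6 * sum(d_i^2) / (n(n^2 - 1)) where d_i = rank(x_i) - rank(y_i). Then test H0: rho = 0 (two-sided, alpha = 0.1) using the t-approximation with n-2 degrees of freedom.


Step 1: Rank x and y separately (midranks; no ties here).
rank(x): 20->11, 10->6, 17->9, 19->10, 3->2, 6->4, 1->1, 16->8, 4->3, 15->7, 7->5
rank(y): 11->11, 3->3, 7->7, 9->9, 2->2, 4->4, 1->1, 8->8, 6->6, 10->10, 5->5
Step 2: d_i = R_x(i) - R_y(i); compute d_i^2.
  (11-11)^2=0, (6-3)^2=9, (9-7)^2=4, (10-9)^2=1, (2-2)^2=0, (4-4)^2=0, (1-1)^2=0, (8-8)^2=0, (3-6)^2=9, (7-10)^2=9, (5-5)^2=0
sum(d^2) = 32.
Step 3: rho = 1 - 6*32 / (11*(11^2 - 1)) = 1 - 192/1320 = 0.854545.
Step 4: Under H0, t = rho * sqrt((n-2)/(1-rho^2)) = 4.9360 ~ t(9).
Step 5: Two-sided p-value from the t-distribution with 9 df = 0.000807.
Step 6: alpha = 0.1. reject H0.

rho = 0.8545, p = 0.000807, reject H0 at alpha = 0.1.


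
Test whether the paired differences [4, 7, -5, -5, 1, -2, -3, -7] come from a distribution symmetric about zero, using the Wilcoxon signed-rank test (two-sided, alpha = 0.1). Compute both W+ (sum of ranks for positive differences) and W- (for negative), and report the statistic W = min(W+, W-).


Step 1: Drop any zero differences (none here) and take |d_i|.
|d| = [4, 7, 5, 5, 1, 2, 3, 7]
Step 2: Midrank |d_i| (ties get averaged ranks).
ranks: |4|->4, |7|->7.5, |5|->5.5, |5|->5.5, |1|->1, |2|->2, |3|->3, |7|->7.5
Step 3: Attach original signs; sum ranks with positive sign and with negative sign.
W+ = 4 + 7.5 + 1 = 12.5
W- = 5.5 + 5.5 + 2 + 3 + 7.5 = 23.5
(Check: W+ + W- = 36 should equal n(n+1)/2 = 36.)
Step 4: Test statistic W = min(W+, W-) = 12.5.
Step 5: Ties in |d|, so use the tie-corrected normal approximation.
        E[W] = n(n+1)/4 = 8*9/4 = 18.
        Tie groups: |d|=5 (t=2), |d|=7 (t=2); sum(t^3 - t) = 12.
        Var[W] = n(n+1)(2n+1)/24 - sum(t^3-t)/48 = 1224/24 - 12/48 = 50.75.
        z = (W - E[W]) / sqrt(Var[W]) = (12.5 - 18) / 7.1239 = -0.7720.
        Two-sided p = 2*Phi(z) = 0.440086.
Step 6: alpha = 0.1. fail to reject H0.

W+ = 12.5, W- = 23.5, W = min = 12.5, p = 0.440086, fail to reject H0.


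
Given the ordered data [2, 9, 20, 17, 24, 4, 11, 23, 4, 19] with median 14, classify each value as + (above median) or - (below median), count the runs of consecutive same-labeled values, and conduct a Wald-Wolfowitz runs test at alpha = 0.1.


Step 1: Compute median = 14; label A = above, B = below.
Labels in order: BBAAABBABA  (n_A = 5, n_B = 5)
Step 2: Count runs R = 6.
Step 3: Under H0 (random ordering), E[R] = 2*n_A*n_B/(n_A+n_B) + 1 = 2*5*5/10 + 1 = 6.0000.
        Var[R] = 2*n_A*n_B*(2*n_A*n_B - n_A - n_B) / ((n_A+n_B)^2 * (n_A+n_B-1)) = 2000/900 = 2.2222.
        SD[R] = 1.4907.
Step 4: R = E[R], so z = 0 with no continuity correction.
Step 5: Two-sided p-value via normal approximation = 2*(1 - Phi(|z|)) = 1.000000.
Step 6: alpha = 0.1. fail to reject H0.

R = 6, z = 0.0000, p = 1.000000, fail to reject H0.


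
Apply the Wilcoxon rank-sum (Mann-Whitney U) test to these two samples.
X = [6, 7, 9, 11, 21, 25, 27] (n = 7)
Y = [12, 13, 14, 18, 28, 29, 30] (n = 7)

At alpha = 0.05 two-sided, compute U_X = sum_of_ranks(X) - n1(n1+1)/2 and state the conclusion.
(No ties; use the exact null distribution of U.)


Step 1: Combine and sort all 14 observations; assign midranks.
sorted (value, group): (6,X), (7,X), (9,X), (11,X), (12,Y), (13,Y), (14,Y), (18,Y), (21,X), (25,X), (27,X), (28,Y), (29,Y), (30,Y)
ranks: 6->1, 7->2, 9->3, 11->4, 12->5, 13->6, 14->7, 18->8, 21->9, 25->10, 27->11, 28->12, 29->13, 30->14
Step 2: Rank sum for X: R1 = 1 + 2 + 3 + 4 + 9 + 10 + 11 = 40.
Step 3: U_X = R1 - n1(n1+1)/2 = 40 - 7*8/2 = 40 - 28 = 12.
       U_Y = n1*n2 - U_X = 49 - 12 = 37.
Step 4: No ties, so the exact null distribution of U (based on enumerating the C(14,7) = 3432 equally likely rank assignments) gives the two-sided p-value.
Step 5: p-value = 0.128205; compare to alpha = 0.05. fail to reject H0.

U_X = 12, p = 0.128205, fail to reject H0 at alpha = 0.05.


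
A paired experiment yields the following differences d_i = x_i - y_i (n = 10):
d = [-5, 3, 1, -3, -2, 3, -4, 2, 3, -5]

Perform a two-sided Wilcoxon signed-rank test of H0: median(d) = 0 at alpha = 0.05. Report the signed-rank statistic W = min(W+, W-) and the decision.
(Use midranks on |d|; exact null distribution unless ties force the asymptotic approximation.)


Step 1: Drop any zero differences (none here) and take |d_i|.
|d| = [5, 3, 1, 3, 2, 3, 4, 2, 3, 5]
Step 2: Midrank |d_i| (ties get averaged ranks).
ranks: |5|->9.5, |3|->5.5, |1|->1, |3|->5.5, |2|->2.5, |3|->5.5, |4|->8, |2|->2.5, |3|->5.5, |5|->9.5
Step 3: Attach original signs; sum ranks with positive sign and with negative sign.
W+ = 5.5 + 1 + 5.5 + 2.5 + 5.5 = 20
W- = 9.5 + 5.5 + 2.5 + 8 + 9.5 = 35
(Check: W+ + W- = 55 should equal n(n+1)/2 = 55.)
Step 4: Test statistic W = min(W+, W-) = 20.
Step 5: Ties in |d|, so use the tie-corrected normal approximation.
        E[W] = n(n+1)/4 = 10*11/4 = 27.5.
        Tie groups: |d|=2 (t=2), |d|=3 (t=4), |d|=5 (t=2); sum(t^3 - t) = 72.
        Var[W] = n(n+1)(2n+1)/24 - sum(t^3-t)/48 = 2310/24 - 72/48 = 94.75.
        z = (W - E[W]) / sqrt(Var[W]) = (20 - 27.5) / 9.7340 = -0.7705.
        Two-sided p = 2*Phi(z) = 0.441004.
Step 6: alpha = 0.05. fail to reject H0.

W+ = 20, W- = 35, W = min = 20, p = 0.441004, fail to reject H0.


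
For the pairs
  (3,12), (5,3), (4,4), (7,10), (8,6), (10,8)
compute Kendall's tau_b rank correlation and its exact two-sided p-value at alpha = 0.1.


Step 1: Enumerate the 15 unordered pairs (i,j) with i<j and classify each by sign(x_j-x_i) * sign(y_j-y_i).
  (1,2):dx=+2,dy=-9->D; (1,3):dx=+1,dy=-8->D; (1,4):dx=+4,dy=-2->D; (1,5):dx=+5,dy=-6->D
  (1,6):dx=+7,dy=-4->D; (2,3):dx=-1,dy=+1->D; (2,4):dx=+2,dy=+7->C; (2,5):dx=+3,dy=+3->C
  (2,6):dx=+5,dy=+5->C; (3,4):dx=+3,dy=+6->C; (3,5):dx=+4,dy=+2->C; (3,6):dx=+6,dy=+4->C
  (4,5):dx=+1,dy=-4->D; (4,6):dx=+3,dy=-2->D; (5,6):dx=+2,dy=+2->C
Step 2: C = 7, D = 8, total pairs = 15.
Step 3: tau = (C - D)/(n(n-1)/2) = (7 - 8)/15 = -0.066667.
Step 4: Exact two-sided p-value (enumerate n! = 720 permutations of y under H0): p = 1.000000.
Step 5: alpha = 0.1. fail to reject H0.

tau_b = -0.0667 (C=7, D=8), p = 1.000000, fail to reject H0.


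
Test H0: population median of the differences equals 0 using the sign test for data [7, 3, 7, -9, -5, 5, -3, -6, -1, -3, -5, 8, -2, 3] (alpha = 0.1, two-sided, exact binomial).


Step 1: Discard zero differences. Original n = 14; n_eff = number of nonzero differences = 14.
Nonzero differences (with sign): +7, +3, +7, -9, -5, +5, -3, -6, -1, -3, -5, +8, -2, +3
Step 2: Count signs: positive = 6, negative = 8.
Step 3: Under H0: P(positive) = 0.5, so the number of positives S ~ Bin(14, 0.5).
Step 4: Two-sided exact p-value = sum of Bin(14,0.5) probabilities at or below the observed probability = 0.790527.
Step 5: alpha = 0.1. fail to reject H0.

n_eff = 14, pos = 6, neg = 8, p = 0.790527, fail to reject H0.


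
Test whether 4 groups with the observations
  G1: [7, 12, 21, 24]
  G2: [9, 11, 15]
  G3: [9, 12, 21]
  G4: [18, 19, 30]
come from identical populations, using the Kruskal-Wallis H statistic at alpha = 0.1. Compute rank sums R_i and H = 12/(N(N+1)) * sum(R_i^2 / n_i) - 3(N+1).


Step 1: Combine all N = 13 observations and assign midranks.
sorted (value, group, rank): (7,G1,1), (9,G2,2.5), (9,G3,2.5), (11,G2,4), (12,G1,5.5), (12,G3,5.5), (15,G2,7), (18,G4,8), (19,G4,9), (21,G1,10.5), (21,G3,10.5), (24,G1,12), (30,G4,13)
Step 2: Sum ranks within each group.
R_1 = 29 (n_1 = 4)
R_2 = 13.5 (n_2 = 3)
R_3 = 18.5 (n_3 = 3)
R_4 = 30 (n_4 = 3)
Step 3: H = 12/(N(N+1)) * sum(R_i^2/n_i) - 3(N+1)
     = 12/(13*14) * (29^2/4 + 13.5^2/3 + 18.5^2/3 + 30^2/3) - 3*14
     = 0.065934 * 685.083 - 42
     = 3.170330.
Step 4: Ties present; correction factor C = 1 - 18/(13^3 - 13) = 0.991758. Corrected H = 3.170330 / 0.991758 = 3.196676.
Step 5: Under H0, H ~ chi^2(3); p-value = 0.362284.
Step 6: alpha = 0.1. fail to reject H0.

H = 3.1967, df = 3, p = 0.362284, fail to reject H0.


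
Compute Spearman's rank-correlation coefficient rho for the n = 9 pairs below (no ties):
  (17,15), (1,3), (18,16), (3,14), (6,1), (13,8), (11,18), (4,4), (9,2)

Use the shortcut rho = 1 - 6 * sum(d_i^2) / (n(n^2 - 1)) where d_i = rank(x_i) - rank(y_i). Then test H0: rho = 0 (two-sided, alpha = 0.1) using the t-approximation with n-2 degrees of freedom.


Step 1: Rank x and y separately (midranks; no ties here).
rank(x): 17->8, 1->1, 18->9, 3->2, 6->4, 13->7, 11->6, 4->3, 9->5
rank(y): 15->7, 3->3, 16->8, 14->6, 1->1, 8->5, 18->9, 4->4, 2->2
Step 2: d_i = R_x(i) - R_y(i); compute d_i^2.
  (8-7)^2=1, (1-3)^2=4, (9-8)^2=1, (2-6)^2=16, (4-1)^2=9, (7-5)^2=4, (6-9)^2=9, (3-4)^2=1, (5-2)^2=9
sum(d^2) = 54.
Step 3: rho = 1 - 6*54 / (9*(9^2 - 1)) = 1 - 324/720 = 0.550000.
Step 4: Under H0, t = rho * sqrt((n-2)/(1-rho^2)) = 1.7424 ~ t(7).
Step 5: Two-sided p-value from the t-distribution with 7 df = 0.124977.
Step 6: alpha = 0.1. fail to reject H0.

rho = 0.5500, p = 0.124977, fail to reject H0 at alpha = 0.1.


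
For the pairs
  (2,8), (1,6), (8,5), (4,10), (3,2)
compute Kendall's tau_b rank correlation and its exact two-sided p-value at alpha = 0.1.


Step 1: Enumerate the 10 unordered pairs (i,j) with i<j and classify each by sign(x_j-x_i) * sign(y_j-y_i).
  (1,2):dx=-1,dy=-2->C; (1,3):dx=+6,dy=-3->D; (1,4):dx=+2,dy=+2->C; (1,5):dx=+1,dy=-6->D
  (2,3):dx=+7,dy=-1->D; (2,4):dx=+3,dy=+4->C; (2,5):dx=+2,dy=-4->D; (3,4):dx=-4,dy=+5->D
  (3,5):dx=-5,dy=-3->C; (4,5):dx=-1,dy=-8->C
Step 2: C = 5, D = 5, total pairs = 10.
Step 3: tau = (C - D)/(n(n-1)/2) = (5 - 5)/10 = 0.000000.
Step 4: Exact two-sided p-value (enumerate n! = 120 permutations of y under H0): p = 1.000000.
Step 5: alpha = 0.1. fail to reject H0.

tau_b = 0.0000 (C=5, D=5), p = 1.000000, fail to reject H0.


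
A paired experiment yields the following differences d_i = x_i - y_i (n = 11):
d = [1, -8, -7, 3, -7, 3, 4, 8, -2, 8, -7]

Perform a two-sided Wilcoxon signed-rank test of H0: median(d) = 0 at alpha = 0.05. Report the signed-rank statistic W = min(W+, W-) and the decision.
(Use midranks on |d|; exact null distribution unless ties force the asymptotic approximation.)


Step 1: Drop any zero differences (none here) and take |d_i|.
|d| = [1, 8, 7, 3, 7, 3, 4, 8, 2, 8, 7]
Step 2: Midrank |d_i| (ties get averaged ranks).
ranks: |1|->1, |8|->10, |7|->7, |3|->3.5, |7|->7, |3|->3.5, |4|->5, |8|->10, |2|->2, |8|->10, |7|->7
Step 3: Attach original signs; sum ranks with positive sign and with negative sign.
W+ = 1 + 3.5 + 3.5 + 5 + 10 + 10 = 33
W- = 10 + 7 + 7 + 2 + 7 = 33
(Check: W+ + W- = 66 should equal n(n+1)/2 = 66.)
Step 4: Test statistic W = min(W+, W-) = 33.
Step 5: Ties in |d|, so use the tie-corrected normal approximation.
        E[W] = n(n+1)/4 = 11*12/4 = 33.
        Tie groups: |d|=3 (t=2), |d|=7 (t=3), |d|=8 (t=3); sum(t^3 - t) = 54.
        Var[W] = n(n+1)(2n+1)/24 - sum(t^3-t)/48 = 3036/24 - 54/48 = 125.375.
        z = (W - E[W]) / sqrt(Var[W]) = (33 - 33) / 11.1971 = 0.0000.
        Two-sided p = 2*Phi(z) = 1.000000.
Step 6: alpha = 0.05. fail to reject H0.

W+ = 33, W- = 33, W = min = 33, p = 1.000000, fail to reject H0.


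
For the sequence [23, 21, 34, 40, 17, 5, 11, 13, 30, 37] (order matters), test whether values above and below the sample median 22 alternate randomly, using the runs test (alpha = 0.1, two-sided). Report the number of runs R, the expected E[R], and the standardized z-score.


Step 1: Compute median = 22; label A = above, B = below.
Labels in order: ABAABBBBAA  (n_A = 5, n_B = 5)
Step 2: Count runs R = 5.
Step 3: Under H0 (random ordering), E[R] = 2*n_A*n_B/(n_A+n_B) + 1 = 2*5*5/10 + 1 = 6.0000.
        Var[R] = 2*n_A*n_B*(2*n_A*n_B - n_A - n_B) / ((n_A+n_B)^2 * (n_A+n_B-1)) = 2000/900 = 2.2222.
        SD[R] = 1.4907.
Step 4: Continuity-corrected z = (R + 0.5 - E[R]) / SD[R] = (5 + 0.5 - 6.0000) / 1.4907 = -0.3354.
Step 5: Two-sided p-value via normal approximation = 2*(1 - Phi(|z|)) = 0.737316.
Step 6: alpha = 0.1. fail to reject H0.

R = 5, z = -0.3354, p = 0.737316, fail to reject H0.


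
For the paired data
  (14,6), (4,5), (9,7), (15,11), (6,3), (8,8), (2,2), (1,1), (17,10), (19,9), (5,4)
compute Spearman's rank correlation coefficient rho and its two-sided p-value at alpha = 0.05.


Step 1: Rank x and y separately (midranks; no ties here).
rank(x): 14->8, 4->3, 9->7, 15->9, 6->5, 8->6, 2->2, 1->1, 17->10, 19->11, 5->4
rank(y): 6->6, 5->5, 7->7, 11->11, 3->3, 8->8, 2->2, 1->1, 10->10, 9->9, 4->4
Step 2: d_i = R_x(i) - R_y(i); compute d_i^2.
  (8-6)^2=4, (3-5)^2=4, (7-7)^2=0, (9-11)^2=4, (5-3)^2=4, (6-8)^2=4, (2-2)^2=0, (1-1)^2=0, (10-10)^2=0, (11-9)^2=4, (4-4)^2=0
sum(d^2) = 24.
Step 3: rho = 1 - 6*24 / (11*(11^2 - 1)) = 1 - 144/1320 = 0.890909.
Step 4: Under H0, t = rho * sqrt((n-2)/(1-rho^2)) = 5.8847 ~ t(9).
Step 5: Two-sided p-value from the t-distribution with 9 df = 0.000233.
Step 6: alpha = 0.05. reject H0.

rho = 0.8909, p = 0.000233, reject H0 at alpha = 0.05.


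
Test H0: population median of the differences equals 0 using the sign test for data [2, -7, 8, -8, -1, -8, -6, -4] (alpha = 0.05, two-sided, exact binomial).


Step 1: Discard zero differences. Original n = 8; n_eff = number of nonzero differences = 8.
Nonzero differences (with sign): +2, -7, +8, -8, -1, -8, -6, -4
Step 2: Count signs: positive = 2, negative = 6.
Step 3: Under H0: P(positive) = 0.5, so the number of positives S ~ Bin(8, 0.5).
Step 4: Two-sided exact p-value = sum of Bin(8,0.5) probabilities at or below the observed probability = 0.289062.
Step 5: alpha = 0.05. fail to reject H0.

n_eff = 8, pos = 2, neg = 6, p = 0.289062, fail to reject H0.


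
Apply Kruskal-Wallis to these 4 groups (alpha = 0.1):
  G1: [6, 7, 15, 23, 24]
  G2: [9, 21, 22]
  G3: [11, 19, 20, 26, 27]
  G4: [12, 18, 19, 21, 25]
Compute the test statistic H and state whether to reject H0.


Step 1: Combine all N = 18 observations and assign midranks.
sorted (value, group, rank): (6,G1,1), (7,G1,2), (9,G2,3), (11,G3,4), (12,G4,5), (15,G1,6), (18,G4,7), (19,G3,8.5), (19,G4,8.5), (20,G3,10), (21,G2,11.5), (21,G4,11.5), (22,G2,13), (23,G1,14), (24,G1,15), (25,G4,16), (26,G3,17), (27,G3,18)
Step 2: Sum ranks within each group.
R_1 = 38 (n_1 = 5)
R_2 = 27.5 (n_2 = 3)
R_3 = 57.5 (n_3 = 5)
R_4 = 48 (n_4 = 5)
Step 3: H = 12/(N(N+1)) * sum(R_i^2/n_i) - 3(N+1)
     = 12/(18*19) * (38^2/5 + 27.5^2/3 + 57.5^2/5 + 48^2/5) - 3*19
     = 0.035088 * 1662.93 - 57
     = 1.348538.
Step 4: Ties present; correction factor C = 1 - 12/(18^3 - 18) = 0.997936. Corrected H = 1.348538 / 0.997936 = 1.351327.
Step 5: Under H0, H ~ chi^2(3); p-value = 0.716983.
Step 6: alpha = 0.1. fail to reject H0.

H = 1.3513, df = 3, p = 0.716983, fail to reject H0.
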